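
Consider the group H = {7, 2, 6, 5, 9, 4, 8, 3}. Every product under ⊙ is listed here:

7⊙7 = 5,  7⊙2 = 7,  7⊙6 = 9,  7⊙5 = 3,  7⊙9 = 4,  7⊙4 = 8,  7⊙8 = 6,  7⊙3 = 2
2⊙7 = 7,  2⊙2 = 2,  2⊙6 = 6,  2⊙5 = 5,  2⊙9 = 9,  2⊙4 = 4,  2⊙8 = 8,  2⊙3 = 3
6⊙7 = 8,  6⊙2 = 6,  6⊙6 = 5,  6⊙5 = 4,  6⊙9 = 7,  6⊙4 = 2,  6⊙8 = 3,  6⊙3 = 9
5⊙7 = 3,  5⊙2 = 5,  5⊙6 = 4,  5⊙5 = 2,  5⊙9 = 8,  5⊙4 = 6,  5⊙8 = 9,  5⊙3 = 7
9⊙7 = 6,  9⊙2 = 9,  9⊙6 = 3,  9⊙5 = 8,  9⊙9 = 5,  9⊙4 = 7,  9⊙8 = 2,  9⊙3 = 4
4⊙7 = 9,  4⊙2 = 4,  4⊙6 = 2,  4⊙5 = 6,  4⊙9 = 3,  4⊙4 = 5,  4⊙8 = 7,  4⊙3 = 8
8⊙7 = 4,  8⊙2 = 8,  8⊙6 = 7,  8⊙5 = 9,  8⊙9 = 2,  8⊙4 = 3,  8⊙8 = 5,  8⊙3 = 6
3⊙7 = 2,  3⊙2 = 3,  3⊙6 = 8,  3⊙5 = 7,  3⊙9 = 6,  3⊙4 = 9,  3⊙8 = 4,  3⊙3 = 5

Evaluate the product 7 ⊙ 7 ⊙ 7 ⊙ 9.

6

7 ⊙ 7 = 5
5 ⊙ 7 = 3
3 ⊙ 9 = 6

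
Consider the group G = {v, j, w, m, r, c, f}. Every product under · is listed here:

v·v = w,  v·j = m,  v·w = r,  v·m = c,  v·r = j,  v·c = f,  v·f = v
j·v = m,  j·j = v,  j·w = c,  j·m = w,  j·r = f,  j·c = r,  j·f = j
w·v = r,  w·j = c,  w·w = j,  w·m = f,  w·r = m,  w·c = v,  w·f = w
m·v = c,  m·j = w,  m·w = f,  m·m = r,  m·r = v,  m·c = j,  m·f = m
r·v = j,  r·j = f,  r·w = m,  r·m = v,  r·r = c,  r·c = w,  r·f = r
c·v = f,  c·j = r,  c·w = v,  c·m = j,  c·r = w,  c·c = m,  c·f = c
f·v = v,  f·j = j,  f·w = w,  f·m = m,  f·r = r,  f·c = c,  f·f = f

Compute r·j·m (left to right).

m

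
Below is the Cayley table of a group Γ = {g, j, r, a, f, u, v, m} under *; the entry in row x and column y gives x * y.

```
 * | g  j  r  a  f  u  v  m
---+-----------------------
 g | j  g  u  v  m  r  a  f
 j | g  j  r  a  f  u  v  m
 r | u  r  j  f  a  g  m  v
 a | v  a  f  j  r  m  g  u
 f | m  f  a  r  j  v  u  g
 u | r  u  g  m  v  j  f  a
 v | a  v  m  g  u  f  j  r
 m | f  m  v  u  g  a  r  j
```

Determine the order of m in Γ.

2

The identity element is j (its row matches the header).
m^1 = m
m^2 = m * m = j
The first power of m equal to the identity is m^2, so ord(m) = 2.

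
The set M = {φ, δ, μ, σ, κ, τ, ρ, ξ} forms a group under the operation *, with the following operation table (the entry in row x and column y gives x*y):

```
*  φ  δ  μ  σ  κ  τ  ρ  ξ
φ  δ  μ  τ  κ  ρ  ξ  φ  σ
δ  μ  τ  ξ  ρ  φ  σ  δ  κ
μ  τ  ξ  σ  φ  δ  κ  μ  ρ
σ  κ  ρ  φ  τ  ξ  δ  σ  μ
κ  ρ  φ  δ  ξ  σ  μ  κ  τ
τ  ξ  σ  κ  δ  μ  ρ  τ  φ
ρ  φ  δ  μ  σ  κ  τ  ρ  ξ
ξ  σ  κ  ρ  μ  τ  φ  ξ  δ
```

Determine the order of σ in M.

4

The identity element is ρ (its row matches the header).
σ^1 = σ
σ^2 = σ*σ = τ
σ^3 = τ*σ = δ
σ^4 = δ*σ = ρ
The first power of σ equal to the identity is σ^4, so ord(σ) = 4.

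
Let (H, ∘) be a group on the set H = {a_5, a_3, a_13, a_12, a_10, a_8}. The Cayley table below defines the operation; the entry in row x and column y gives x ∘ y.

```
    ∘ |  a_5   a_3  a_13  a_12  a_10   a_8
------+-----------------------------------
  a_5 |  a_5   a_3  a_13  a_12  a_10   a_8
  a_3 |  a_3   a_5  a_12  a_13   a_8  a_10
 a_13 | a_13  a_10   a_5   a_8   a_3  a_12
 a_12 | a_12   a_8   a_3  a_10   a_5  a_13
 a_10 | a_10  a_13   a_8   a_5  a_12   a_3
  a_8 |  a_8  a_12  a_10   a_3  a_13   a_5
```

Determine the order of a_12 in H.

3

The identity element is a_5 (its row matches the header).
a_12^1 = a_12
a_12^2 = a_12 ∘ a_12 = a_10
a_12^3 = a_10 ∘ a_12 = a_5
The first power of a_12 equal to the identity is a_12^3, so ord(a_12) = 3.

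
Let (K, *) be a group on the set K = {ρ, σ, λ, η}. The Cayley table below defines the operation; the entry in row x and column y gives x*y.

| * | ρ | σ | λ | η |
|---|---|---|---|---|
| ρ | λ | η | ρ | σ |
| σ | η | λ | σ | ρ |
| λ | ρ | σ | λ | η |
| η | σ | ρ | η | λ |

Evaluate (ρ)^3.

ρ

ρ^1 = ρ
ρ^2 = ρ*ρ = λ
ρ^3 = λ*ρ = ρ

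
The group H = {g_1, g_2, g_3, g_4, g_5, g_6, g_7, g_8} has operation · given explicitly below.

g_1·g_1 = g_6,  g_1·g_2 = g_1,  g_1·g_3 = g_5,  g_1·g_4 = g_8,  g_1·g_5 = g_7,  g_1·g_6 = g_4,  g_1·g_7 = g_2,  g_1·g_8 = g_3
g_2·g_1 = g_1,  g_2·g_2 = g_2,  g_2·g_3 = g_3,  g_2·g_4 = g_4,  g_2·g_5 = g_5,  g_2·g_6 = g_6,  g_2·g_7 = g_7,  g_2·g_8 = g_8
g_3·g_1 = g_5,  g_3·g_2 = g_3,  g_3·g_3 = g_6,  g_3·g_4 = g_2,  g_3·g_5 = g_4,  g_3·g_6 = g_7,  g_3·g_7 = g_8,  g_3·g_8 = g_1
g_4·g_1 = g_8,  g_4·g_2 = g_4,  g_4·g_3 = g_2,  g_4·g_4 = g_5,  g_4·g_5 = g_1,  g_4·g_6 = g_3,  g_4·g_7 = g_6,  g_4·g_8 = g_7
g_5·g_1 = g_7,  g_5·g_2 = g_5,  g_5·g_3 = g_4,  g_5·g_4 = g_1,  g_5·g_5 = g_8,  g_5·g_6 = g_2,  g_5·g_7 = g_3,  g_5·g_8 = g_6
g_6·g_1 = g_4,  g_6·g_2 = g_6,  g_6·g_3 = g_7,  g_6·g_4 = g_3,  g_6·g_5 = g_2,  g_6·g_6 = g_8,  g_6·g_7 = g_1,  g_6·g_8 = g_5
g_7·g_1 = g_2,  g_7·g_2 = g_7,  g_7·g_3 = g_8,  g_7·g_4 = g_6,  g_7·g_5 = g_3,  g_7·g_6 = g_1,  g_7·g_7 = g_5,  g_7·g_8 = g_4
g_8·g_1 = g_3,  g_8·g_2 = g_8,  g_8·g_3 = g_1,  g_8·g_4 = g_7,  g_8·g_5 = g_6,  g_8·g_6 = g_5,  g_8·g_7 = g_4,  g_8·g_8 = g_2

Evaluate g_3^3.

g_7

g_3^1 = g_3
g_3^2 = g_3·g_3 = g_6
g_3^3 = g_6·g_3 = g_7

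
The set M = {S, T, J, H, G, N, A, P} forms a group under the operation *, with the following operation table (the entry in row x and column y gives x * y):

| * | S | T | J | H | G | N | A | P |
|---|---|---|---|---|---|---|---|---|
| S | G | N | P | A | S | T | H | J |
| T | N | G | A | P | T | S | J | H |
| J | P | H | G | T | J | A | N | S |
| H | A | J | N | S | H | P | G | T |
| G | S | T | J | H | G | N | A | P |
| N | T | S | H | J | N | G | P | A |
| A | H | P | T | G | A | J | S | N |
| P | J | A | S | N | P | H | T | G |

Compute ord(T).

2

The identity element is G (its row matches the header).
T^1 = T
T^2 = T * T = G
The first power of T equal to the identity is T^2, so ord(T) = 2.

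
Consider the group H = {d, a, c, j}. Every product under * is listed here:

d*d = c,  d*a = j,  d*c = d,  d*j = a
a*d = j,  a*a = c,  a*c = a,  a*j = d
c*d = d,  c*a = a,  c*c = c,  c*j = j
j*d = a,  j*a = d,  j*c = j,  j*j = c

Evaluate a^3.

a

a^1 = a
a^2 = a*a = c
a^3 = c*a = a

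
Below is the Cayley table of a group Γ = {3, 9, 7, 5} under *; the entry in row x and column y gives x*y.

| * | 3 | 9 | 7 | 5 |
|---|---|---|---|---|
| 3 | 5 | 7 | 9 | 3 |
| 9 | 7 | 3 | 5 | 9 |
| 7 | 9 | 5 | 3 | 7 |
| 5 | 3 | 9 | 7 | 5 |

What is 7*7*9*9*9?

7*7 = 3
3*9 = 7
7*9 = 5
5*9 = 9

9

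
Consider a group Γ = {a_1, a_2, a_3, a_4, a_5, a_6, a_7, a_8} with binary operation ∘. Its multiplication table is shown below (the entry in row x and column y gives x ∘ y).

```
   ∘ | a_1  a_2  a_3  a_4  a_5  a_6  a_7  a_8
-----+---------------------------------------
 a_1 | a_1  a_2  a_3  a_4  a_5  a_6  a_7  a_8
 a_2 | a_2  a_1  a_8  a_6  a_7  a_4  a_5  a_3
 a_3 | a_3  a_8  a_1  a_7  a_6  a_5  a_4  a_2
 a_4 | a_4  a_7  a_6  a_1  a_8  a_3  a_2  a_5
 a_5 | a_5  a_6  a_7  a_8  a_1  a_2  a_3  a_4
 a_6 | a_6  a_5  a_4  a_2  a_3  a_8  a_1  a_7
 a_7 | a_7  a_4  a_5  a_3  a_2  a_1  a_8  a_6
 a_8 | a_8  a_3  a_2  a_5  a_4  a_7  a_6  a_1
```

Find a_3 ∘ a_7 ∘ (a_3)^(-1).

a_6

The identity is a_1. In row a_3, the entry a_1 sits in column a_3, so a_3^(-1) = a_3.
a_3 ∘ a_7 = a_4
a_4 ∘ a_3 = a_6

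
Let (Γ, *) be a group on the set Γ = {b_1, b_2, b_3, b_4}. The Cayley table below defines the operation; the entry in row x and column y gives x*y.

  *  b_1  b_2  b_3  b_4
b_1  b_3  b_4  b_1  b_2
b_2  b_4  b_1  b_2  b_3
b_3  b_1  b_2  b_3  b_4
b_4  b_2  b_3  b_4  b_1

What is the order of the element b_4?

4

The identity element is b_3 (its row matches the header).
b_4^1 = b_4
b_4^2 = b_4*b_4 = b_1
b_4^3 = b_1*b_4 = b_2
b_4^4 = b_2*b_4 = b_3
The first power of b_4 equal to the identity is b_4^4, so ord(b_4) = 4.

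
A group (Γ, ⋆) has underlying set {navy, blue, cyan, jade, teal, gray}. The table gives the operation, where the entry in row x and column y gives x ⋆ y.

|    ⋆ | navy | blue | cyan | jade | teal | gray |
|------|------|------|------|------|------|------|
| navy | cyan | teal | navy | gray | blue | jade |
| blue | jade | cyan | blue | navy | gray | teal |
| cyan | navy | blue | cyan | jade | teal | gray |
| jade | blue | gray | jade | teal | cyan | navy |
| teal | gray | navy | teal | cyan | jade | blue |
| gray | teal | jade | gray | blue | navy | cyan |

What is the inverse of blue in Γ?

blue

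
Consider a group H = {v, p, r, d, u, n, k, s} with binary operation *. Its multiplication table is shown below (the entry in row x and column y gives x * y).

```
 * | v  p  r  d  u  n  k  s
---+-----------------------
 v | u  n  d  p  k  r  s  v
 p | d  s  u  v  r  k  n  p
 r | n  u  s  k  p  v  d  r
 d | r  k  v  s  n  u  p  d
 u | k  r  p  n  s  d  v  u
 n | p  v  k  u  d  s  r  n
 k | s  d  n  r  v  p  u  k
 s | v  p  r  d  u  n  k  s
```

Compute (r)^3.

r^1 = r
r^2 = r * r = s
r^3 = s * r = r

r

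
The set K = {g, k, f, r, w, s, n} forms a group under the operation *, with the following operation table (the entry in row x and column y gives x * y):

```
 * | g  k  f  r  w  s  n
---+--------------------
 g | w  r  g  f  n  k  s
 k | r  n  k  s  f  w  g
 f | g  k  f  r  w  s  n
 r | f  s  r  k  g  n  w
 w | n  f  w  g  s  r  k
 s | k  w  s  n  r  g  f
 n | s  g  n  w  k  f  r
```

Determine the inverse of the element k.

w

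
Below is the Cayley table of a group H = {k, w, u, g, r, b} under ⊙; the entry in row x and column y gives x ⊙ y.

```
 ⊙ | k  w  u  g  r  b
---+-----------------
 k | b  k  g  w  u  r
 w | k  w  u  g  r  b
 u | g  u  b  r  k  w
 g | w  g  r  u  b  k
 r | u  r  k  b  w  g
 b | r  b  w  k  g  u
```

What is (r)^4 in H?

r^1 = r
r^2 = r ⊙ r = w
r^3 = w ⊙ r = r
r^4 = r ⊙ r = w
(Structurally, H here is isomorphic to the cyclic group Z_6.)

w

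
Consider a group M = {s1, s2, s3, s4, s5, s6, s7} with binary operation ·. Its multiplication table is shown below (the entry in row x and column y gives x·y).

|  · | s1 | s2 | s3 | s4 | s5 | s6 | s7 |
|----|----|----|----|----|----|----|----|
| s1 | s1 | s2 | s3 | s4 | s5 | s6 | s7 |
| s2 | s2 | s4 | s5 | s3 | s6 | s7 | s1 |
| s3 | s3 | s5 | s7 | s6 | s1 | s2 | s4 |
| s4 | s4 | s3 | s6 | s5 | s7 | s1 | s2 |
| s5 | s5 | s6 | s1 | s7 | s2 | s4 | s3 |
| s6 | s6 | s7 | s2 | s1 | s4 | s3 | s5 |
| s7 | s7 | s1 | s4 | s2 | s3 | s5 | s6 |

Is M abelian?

Yes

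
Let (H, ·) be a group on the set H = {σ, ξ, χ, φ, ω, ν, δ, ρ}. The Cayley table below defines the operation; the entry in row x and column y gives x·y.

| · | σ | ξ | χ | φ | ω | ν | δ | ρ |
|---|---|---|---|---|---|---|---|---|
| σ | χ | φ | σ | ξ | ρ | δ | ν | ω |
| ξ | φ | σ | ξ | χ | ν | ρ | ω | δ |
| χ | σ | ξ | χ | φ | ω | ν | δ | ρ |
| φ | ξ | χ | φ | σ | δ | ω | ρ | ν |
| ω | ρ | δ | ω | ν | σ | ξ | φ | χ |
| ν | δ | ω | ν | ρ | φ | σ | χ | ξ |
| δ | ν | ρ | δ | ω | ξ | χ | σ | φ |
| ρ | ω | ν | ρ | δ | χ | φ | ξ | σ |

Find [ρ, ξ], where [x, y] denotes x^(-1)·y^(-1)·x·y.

σ

Identity is χ; from the table ρ^(-1) = ω and ξ^(-1) = φ.
ω·φ = ν
ν·ρ = ξ
ξ·ξ = σ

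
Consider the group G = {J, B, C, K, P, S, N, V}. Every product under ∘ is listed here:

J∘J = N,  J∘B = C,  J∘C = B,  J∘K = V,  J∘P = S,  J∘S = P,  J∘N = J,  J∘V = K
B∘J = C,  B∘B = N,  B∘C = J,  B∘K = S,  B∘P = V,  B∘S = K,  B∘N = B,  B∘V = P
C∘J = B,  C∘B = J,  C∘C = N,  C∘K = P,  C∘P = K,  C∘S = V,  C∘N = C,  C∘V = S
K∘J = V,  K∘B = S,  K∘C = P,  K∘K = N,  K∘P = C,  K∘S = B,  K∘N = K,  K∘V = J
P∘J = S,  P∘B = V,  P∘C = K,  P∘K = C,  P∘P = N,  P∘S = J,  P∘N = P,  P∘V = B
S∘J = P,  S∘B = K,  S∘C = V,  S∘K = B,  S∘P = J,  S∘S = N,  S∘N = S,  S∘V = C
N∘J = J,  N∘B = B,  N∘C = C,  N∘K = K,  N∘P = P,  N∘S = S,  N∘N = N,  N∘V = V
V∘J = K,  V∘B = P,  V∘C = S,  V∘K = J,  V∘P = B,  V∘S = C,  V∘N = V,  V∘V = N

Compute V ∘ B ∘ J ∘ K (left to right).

V ∘ B = P
P ∘ J = S
S ∘ K = B

B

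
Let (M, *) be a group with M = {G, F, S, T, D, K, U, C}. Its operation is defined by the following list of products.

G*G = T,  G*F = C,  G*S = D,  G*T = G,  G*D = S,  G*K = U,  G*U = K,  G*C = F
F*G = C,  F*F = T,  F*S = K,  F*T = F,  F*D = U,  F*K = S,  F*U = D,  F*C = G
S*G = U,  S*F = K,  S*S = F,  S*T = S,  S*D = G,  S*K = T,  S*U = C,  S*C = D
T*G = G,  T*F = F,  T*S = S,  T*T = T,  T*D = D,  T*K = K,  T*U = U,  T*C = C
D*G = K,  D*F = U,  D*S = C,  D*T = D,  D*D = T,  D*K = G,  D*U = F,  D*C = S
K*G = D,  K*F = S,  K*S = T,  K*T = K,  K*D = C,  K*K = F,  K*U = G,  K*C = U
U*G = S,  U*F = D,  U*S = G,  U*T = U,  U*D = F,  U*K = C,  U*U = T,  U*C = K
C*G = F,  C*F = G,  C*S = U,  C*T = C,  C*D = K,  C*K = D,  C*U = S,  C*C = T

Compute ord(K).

4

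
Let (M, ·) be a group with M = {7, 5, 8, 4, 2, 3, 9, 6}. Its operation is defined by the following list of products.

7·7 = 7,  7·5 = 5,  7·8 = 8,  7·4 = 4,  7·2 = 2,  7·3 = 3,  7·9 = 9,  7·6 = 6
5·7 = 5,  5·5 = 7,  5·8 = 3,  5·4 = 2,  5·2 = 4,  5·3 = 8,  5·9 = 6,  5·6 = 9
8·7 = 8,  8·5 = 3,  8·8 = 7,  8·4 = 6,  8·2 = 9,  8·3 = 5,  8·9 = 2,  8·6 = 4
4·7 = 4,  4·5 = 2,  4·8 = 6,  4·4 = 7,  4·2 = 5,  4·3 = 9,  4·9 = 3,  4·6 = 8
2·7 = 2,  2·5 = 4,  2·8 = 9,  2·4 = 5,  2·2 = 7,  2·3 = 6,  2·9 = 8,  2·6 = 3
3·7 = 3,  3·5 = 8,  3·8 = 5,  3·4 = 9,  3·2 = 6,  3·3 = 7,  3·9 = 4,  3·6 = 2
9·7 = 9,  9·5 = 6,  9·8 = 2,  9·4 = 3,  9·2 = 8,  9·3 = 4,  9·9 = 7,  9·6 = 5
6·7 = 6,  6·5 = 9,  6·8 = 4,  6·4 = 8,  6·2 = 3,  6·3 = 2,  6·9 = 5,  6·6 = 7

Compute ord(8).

The identity element is 7 (its row matches the header).
8^1 = 8
8^2 = 8·8 = 7
The first power of 8 equal to the identity is 8^2, so ord(8) = 2.

2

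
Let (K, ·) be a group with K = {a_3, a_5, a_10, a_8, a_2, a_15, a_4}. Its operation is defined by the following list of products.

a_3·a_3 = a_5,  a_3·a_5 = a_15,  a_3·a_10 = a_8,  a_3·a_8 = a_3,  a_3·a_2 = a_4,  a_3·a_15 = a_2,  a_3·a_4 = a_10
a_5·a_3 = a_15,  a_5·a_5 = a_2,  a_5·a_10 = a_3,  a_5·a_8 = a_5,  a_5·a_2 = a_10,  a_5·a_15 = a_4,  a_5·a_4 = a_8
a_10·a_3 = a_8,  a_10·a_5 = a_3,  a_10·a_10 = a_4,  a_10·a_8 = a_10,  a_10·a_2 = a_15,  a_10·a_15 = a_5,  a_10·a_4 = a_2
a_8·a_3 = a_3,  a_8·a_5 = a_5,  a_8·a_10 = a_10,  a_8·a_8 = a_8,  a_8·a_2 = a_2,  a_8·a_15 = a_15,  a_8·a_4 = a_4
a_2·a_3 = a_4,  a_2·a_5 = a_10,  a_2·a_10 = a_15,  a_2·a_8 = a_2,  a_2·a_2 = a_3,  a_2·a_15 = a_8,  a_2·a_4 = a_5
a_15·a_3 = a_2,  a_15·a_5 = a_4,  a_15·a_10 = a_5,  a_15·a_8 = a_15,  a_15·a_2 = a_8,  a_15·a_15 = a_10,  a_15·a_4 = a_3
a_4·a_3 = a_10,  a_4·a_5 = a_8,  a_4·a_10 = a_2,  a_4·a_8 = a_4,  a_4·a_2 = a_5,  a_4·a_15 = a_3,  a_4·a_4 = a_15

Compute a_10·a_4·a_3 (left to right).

a_10·a_4 = a_2
a_2·a_3 = a_4

a_4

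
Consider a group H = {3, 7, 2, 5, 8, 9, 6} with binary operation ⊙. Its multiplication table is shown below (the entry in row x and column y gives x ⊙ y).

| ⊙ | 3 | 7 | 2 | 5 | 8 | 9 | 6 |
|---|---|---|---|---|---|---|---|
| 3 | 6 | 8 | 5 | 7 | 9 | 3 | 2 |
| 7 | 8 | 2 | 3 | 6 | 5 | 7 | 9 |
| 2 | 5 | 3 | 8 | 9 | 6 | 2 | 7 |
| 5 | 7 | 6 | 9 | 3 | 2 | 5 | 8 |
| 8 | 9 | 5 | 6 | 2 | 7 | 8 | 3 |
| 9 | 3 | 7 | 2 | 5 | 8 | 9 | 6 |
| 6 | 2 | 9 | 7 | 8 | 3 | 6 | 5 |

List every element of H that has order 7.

{2, 3, 5, 6, 7, 8}

Identity is 9. Compute the order of each non-identity element by repeated multiplication:
  3: 3 → 6 → 2 → 5 → 7 → 8 → 9  (order 7)
  7: 7 → 2 → 3 → 8 → 5 → 6 → 9  (order 7)
  2: 2 → 8 → 6 → 7 → 3 → 5 → 9  (order 7)
  5: 5 → 3 → 7 → 6 → 8 → 2 → 9  (order 7)
  8: 8 → 7 → 5 → 2 → 6 → 3 → 9  (order 7)
  6: 6 → 5 → 8 → 3 → 2 → 7 → 9  (order 7)
Elements of order 7: {2, 3, 5, 6, 7, 8}.
(Structurally, H here is isomorphic to the cyclic group Z_7.)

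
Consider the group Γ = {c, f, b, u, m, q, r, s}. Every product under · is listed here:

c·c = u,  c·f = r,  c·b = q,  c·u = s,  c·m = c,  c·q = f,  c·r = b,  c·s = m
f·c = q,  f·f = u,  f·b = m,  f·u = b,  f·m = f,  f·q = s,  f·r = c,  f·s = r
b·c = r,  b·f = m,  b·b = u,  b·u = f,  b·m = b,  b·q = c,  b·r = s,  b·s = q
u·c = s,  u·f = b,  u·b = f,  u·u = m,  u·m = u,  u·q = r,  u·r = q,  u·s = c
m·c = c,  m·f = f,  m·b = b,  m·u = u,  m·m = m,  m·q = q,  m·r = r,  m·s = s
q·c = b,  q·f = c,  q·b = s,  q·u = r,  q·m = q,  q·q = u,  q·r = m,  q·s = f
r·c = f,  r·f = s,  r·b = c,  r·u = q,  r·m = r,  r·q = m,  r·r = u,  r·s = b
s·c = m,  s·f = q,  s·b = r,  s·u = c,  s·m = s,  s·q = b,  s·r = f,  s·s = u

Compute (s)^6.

s^1 = s
s^2 = s·s = u
s^3 = u·s = c
s^4 = c·s = m
s^5 = m·s = s
s^6 = s·s = u
(Structurally, Γ here is isomorphic to the quaternion group Q_8.)

u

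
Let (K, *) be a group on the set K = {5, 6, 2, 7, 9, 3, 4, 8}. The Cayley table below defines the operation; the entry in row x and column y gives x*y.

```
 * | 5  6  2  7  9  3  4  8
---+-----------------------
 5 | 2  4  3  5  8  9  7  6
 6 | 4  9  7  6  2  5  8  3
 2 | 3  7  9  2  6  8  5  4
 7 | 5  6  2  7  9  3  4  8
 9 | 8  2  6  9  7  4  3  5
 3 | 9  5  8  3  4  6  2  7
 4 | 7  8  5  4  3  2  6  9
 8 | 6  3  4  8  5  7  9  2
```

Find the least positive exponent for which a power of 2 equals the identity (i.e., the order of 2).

4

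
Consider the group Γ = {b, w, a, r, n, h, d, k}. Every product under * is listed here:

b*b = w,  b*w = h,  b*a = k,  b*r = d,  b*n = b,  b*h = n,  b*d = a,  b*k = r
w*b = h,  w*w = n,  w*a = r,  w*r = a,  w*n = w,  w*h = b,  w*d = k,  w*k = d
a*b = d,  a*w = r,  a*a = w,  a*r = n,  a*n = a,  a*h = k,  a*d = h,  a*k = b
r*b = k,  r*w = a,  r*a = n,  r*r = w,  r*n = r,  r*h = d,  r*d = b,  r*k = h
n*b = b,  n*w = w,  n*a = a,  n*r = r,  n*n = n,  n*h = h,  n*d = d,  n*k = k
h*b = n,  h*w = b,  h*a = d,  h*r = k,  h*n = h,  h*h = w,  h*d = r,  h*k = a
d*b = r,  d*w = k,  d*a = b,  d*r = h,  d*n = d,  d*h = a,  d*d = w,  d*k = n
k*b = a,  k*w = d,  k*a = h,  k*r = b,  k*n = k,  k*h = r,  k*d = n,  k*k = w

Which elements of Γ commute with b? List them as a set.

Compare row b with column b entry by entry.
h * b = n = b * h, so h commutes with b.
a * b = d but b * a = k, so a does not.
Collecting the elements that commute with b: C(b) = {b, h, n, w}.

{b, h, n, w}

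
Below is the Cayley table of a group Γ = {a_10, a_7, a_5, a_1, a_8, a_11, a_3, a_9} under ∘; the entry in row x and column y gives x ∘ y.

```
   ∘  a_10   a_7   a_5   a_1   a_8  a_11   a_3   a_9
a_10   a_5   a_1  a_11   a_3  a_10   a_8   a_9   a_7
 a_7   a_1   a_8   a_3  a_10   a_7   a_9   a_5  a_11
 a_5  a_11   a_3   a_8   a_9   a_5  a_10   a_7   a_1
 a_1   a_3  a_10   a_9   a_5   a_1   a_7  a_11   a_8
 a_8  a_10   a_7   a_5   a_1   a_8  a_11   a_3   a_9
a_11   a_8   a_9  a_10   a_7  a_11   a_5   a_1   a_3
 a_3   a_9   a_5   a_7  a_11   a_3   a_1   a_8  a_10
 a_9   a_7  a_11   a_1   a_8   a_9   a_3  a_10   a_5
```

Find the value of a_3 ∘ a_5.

a_7

Read row a_3, column a_5: a_3 ∘ a_5 = a_7.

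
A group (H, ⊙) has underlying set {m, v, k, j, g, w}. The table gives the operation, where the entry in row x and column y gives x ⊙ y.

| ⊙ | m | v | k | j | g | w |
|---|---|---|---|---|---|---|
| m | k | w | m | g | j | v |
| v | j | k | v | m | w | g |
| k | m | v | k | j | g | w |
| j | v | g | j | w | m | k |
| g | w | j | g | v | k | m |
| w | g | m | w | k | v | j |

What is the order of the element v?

The identity element is k (its row matches the header).
v^1 = v
v^2 = v ⊙ v = k
The first power of v equal to the identity is v^2, so ord(v) = 2.

2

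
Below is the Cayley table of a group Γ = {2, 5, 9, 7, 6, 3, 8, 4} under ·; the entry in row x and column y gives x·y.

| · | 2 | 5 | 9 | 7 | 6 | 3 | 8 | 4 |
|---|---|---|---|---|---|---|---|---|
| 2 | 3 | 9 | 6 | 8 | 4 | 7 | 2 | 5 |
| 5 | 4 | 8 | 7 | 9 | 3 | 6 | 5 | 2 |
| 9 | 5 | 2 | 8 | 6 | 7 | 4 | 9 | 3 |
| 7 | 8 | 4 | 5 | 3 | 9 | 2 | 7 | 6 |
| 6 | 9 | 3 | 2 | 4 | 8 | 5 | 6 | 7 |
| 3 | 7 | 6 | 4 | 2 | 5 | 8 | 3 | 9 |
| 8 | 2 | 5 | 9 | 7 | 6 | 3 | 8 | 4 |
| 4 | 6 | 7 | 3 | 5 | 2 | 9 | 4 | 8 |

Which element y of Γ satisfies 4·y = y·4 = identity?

First locate the identity: row 8 matches the header, so 8 is the identity.
Scan row 4 for 8: 4·4 = 8. Hence 4^(-1) = 4.
(Structurally, Γ here is isomorphic to the dihedral group D_4.)

4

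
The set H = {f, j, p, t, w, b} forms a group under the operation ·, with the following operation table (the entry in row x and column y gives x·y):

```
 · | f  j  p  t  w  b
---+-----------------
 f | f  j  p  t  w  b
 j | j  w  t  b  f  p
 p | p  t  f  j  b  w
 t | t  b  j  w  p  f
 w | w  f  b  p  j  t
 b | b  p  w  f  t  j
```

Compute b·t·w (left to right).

b·t = f
f·w = w

w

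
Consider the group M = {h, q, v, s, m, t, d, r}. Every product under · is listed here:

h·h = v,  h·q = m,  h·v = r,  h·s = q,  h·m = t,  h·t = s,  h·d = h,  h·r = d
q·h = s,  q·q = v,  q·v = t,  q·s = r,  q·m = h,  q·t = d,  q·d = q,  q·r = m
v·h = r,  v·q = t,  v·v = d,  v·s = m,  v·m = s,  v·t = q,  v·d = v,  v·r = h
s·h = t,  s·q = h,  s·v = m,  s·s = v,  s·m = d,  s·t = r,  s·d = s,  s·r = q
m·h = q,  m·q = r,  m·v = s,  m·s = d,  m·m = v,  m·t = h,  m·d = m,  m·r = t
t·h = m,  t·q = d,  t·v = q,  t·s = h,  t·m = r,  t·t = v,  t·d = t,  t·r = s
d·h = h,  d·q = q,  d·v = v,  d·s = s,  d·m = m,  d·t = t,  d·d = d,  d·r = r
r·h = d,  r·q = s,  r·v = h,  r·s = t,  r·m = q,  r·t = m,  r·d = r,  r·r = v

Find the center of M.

{d, v}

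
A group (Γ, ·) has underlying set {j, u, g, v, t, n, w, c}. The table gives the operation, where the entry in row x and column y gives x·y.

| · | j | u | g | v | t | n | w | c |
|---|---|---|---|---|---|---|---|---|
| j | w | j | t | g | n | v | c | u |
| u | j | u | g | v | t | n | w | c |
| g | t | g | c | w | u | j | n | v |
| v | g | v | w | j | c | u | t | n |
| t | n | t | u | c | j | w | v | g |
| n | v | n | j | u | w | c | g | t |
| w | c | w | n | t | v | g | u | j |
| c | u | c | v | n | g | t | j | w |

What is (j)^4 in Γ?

j^1 = j
j^2 = j·j = w
j^3 = w·j = c
j^4 = c·j = u
(Structurally, Γ here is isomorphic to the cyclic group Z_8.)

u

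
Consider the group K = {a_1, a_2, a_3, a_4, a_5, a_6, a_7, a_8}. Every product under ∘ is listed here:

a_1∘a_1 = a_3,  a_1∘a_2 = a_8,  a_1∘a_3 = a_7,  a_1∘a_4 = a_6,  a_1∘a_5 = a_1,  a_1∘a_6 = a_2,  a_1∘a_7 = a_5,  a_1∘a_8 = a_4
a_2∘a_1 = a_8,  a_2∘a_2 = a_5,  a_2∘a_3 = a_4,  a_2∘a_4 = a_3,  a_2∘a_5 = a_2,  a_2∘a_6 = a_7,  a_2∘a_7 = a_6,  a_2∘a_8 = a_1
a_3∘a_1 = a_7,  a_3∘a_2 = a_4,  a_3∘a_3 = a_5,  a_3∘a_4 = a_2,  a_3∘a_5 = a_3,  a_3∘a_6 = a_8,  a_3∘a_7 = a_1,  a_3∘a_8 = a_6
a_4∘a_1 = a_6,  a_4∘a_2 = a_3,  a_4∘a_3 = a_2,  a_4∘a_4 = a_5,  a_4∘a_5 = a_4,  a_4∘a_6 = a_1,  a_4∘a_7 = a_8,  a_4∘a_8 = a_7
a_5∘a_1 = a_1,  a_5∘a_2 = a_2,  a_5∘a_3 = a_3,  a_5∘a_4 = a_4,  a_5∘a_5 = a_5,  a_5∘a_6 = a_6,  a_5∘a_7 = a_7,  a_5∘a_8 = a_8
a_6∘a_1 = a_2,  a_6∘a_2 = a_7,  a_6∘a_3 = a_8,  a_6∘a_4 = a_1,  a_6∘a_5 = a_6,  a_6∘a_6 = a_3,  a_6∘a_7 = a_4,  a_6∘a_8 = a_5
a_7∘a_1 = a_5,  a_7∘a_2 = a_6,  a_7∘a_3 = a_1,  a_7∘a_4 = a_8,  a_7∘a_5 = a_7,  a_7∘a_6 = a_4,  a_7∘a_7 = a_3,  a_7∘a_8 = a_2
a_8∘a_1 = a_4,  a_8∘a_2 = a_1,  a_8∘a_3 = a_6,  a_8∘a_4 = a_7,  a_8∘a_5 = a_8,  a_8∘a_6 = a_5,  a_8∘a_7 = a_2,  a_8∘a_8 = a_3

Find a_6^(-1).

First locate the identity: row a_5 matches the header, so a_5 is the identity.
Scan row a_6 for a_5: a_6 ∘ a_8 = a_5. Hence a_6^(-1) = a_8.

a_8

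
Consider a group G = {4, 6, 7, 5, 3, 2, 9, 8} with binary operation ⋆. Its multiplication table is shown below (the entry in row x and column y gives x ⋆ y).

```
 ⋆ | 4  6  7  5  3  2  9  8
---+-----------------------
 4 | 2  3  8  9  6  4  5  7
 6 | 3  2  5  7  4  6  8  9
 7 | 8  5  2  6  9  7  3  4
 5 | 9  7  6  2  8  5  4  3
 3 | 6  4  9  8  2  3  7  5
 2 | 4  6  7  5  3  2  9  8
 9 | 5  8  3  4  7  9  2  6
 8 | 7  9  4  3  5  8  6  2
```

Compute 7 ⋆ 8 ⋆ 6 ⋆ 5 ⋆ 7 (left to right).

4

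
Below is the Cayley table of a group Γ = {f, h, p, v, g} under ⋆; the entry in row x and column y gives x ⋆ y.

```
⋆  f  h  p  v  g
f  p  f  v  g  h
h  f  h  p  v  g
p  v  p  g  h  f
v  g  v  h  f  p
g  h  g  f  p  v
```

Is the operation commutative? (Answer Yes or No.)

Yes

Check whether the table is symmetric across its main diagonal.
Every entry (row x, col y) equals the entry (row y, col x), so Γ is abelian.
(In fact Γ ≅ the cyclic group Z_5.)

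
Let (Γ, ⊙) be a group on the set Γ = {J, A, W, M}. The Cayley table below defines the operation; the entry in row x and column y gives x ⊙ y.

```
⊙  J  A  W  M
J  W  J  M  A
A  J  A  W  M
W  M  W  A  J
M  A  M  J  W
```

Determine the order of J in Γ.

The identity element is A (its row matches the header).
J^1 = J
J^2 = J ⊙ J = W
J^3 = W ⊙ J = M
J^4 = M ⊙ J = A
The first power of J equal to the identity is J^4, so ord(J) = 4.

4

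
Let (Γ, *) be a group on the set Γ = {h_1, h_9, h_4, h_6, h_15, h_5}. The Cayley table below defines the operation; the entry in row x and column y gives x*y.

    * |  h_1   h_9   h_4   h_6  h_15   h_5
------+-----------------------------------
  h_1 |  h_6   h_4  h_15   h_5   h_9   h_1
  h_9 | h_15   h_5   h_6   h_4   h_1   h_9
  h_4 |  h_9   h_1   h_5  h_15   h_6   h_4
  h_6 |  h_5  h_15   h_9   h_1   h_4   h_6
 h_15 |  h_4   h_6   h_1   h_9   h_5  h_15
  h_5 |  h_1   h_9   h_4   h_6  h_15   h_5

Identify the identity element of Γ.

h_5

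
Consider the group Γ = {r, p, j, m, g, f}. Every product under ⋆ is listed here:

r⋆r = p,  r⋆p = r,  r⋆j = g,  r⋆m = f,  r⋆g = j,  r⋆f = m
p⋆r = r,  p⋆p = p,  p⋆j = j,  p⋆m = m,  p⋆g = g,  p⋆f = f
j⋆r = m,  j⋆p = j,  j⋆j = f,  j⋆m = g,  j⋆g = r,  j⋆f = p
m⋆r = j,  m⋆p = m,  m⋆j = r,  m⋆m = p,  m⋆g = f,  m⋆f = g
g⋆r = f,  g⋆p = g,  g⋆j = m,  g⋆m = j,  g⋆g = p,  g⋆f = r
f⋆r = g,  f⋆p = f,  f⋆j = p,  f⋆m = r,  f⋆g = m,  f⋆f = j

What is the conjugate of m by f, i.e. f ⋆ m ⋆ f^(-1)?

The identity is p. In row f, the entry p sits in column j, so f^(-1) = j.
f ⋆ m = r
r ⋆ j = g

g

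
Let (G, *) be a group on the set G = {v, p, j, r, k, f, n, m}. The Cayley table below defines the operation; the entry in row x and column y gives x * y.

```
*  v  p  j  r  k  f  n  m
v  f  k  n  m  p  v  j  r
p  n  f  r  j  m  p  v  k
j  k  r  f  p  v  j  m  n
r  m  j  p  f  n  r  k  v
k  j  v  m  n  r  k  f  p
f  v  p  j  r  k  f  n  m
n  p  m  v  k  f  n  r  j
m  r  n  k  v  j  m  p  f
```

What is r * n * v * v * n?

f

r * n = k
k * v = j
j * v = k
k * n = f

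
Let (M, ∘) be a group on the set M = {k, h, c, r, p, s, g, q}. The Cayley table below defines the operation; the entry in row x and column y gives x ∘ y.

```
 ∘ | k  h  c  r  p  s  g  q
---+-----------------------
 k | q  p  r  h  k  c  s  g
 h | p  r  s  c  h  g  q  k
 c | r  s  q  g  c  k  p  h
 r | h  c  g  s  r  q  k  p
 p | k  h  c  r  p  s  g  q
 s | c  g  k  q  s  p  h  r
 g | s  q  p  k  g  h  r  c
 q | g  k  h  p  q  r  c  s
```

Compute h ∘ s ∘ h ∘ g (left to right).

c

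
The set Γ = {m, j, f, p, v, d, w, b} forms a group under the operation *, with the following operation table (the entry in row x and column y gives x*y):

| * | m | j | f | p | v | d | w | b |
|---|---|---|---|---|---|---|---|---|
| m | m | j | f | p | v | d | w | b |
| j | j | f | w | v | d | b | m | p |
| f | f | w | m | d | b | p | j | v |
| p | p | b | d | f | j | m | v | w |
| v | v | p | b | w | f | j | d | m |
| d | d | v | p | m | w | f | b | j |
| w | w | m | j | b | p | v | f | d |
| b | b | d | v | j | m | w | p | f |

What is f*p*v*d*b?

f*p = d
d*v = w
w*d = v
v*b = m
(Structurally, Γ here is isomorphic to the quaternion group Q_8.)

m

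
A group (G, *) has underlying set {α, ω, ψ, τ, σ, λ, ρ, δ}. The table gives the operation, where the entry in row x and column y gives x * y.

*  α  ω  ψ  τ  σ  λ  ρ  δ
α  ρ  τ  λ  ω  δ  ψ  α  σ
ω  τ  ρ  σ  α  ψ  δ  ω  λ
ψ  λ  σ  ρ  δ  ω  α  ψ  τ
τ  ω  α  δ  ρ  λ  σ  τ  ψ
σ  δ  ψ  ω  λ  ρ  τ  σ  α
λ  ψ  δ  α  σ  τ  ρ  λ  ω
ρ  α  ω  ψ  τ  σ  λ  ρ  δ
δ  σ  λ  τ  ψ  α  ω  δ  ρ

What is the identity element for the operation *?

ρ

The identity e satisfies e * x = x for all x, so its row in the table reproduces the column headers.
Row ρ reads: α, ω, ψ, τ, σ, λ, ρ, δ — exactly the header order. So ρ is the identity.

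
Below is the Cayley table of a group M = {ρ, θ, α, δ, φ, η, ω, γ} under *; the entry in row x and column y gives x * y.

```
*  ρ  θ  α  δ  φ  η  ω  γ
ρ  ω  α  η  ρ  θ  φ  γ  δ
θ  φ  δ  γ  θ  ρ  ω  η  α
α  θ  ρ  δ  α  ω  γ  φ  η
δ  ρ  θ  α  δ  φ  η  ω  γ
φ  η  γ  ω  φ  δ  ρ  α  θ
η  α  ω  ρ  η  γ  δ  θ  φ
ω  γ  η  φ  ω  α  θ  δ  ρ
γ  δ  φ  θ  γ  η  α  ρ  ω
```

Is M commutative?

ρ * η = φ but η * ρ = α.
Since ρ and η do not commute, M is not abelian.

No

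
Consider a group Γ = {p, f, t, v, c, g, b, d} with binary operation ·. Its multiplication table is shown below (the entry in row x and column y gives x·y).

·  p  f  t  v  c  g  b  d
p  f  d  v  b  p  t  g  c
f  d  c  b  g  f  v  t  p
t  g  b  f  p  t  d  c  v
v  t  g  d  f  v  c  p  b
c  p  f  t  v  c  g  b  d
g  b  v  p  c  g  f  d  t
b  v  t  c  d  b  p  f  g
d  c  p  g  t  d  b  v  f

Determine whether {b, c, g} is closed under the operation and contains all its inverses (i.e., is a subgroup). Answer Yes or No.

No

b·b = f, which is not in {b, c, g}.
The subset is not closed under ·, so it is not a subgroup.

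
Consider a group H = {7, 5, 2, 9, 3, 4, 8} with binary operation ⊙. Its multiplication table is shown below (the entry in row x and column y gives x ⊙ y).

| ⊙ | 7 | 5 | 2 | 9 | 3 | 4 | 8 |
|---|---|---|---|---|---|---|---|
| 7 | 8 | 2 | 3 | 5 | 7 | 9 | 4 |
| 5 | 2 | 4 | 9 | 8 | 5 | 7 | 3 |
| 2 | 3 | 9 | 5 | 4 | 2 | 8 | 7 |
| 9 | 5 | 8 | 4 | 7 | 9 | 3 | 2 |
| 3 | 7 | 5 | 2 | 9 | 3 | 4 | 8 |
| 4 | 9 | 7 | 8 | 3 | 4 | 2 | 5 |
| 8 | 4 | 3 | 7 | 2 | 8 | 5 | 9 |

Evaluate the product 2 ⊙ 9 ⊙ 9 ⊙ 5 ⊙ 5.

4

2 ⊙ 9 = 4
4 ⊙ 9 = 3
3 ⊙ 5 = 5
5 ⊙ 5 = 4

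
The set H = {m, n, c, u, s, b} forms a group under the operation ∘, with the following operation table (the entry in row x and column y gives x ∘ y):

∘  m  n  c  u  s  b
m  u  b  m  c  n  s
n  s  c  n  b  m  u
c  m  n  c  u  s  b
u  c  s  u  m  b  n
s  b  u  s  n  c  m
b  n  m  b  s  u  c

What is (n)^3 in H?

n^1 = n
n^2 = n ∘ n = c
n^3 = c ∘ n = n

n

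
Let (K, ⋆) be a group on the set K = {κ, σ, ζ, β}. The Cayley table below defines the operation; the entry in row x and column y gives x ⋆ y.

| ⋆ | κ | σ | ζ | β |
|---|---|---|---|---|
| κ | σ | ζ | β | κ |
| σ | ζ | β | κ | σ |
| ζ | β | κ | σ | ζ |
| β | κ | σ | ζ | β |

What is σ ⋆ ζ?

Read row σ, column ζ: σ ⋆ ζ = κ.
(Structurally, K here is isomorphic to the cyclic group Z_4.)

κ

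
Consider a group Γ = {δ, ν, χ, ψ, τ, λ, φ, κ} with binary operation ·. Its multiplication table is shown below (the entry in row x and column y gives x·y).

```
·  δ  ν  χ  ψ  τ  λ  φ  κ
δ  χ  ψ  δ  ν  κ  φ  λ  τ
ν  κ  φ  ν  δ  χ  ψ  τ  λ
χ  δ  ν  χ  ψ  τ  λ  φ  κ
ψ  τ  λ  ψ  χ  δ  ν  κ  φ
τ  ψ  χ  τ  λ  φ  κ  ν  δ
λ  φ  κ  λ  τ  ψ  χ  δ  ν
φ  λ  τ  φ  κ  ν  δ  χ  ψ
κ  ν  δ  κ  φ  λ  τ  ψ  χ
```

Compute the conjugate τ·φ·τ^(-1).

The identity is χ. In row τ, the entry χ sits in column ν, so τ^(-1) = ν.
τ·φ = ν
ν·ν = φ

φ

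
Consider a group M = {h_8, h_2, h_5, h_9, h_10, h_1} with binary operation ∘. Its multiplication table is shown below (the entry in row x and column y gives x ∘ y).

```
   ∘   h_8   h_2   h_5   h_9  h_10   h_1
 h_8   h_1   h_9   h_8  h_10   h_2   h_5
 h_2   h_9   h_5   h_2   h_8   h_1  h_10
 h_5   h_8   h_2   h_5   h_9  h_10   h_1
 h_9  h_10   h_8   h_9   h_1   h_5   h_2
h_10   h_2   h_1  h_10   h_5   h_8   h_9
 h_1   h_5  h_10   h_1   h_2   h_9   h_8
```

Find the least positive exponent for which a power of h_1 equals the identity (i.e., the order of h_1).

The identity element is h_5 (its row matches the header).
h_1^1 = h_1
h_1^2 = h_1 ∘ h_1 = h_8
h_1^3 = h_8 ∘ h_1 = h_5
The first power of h_1 equal to the identity is h_1^3, so ord(h_1) = 3.

3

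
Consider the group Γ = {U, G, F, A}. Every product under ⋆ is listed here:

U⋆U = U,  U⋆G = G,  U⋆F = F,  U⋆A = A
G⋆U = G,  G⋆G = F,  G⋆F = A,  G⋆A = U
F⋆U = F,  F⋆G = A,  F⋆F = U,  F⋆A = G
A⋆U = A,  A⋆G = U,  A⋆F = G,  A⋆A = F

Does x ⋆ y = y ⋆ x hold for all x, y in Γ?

Yes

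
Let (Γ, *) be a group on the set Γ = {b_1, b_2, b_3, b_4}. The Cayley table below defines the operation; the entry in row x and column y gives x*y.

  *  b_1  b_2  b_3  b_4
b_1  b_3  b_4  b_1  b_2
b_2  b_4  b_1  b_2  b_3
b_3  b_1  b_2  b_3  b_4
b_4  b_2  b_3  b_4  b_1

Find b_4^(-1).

First locate the identity: row b_3 matches the header, so b_3 is the identity.
Scan row b_4 for b_3: b_4*b_2 = b_3. Hence b_4^(-1) = b_2.

b_2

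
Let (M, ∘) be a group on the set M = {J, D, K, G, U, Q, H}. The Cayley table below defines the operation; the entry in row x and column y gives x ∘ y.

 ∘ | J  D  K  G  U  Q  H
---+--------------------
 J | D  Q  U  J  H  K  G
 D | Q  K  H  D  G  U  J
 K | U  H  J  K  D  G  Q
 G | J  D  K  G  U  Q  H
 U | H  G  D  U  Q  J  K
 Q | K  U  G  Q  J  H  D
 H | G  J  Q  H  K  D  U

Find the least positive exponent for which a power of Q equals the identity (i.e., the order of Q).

7

The identity element is G (its row matches the header).
Q^1 = Q
Q^2 = Q ∘ Q = H
Q^3 = H ∘ Q = D
Q^4 = D ∘ Q = U
Q^5 = U ∘ Q = J
Q^6 = J ∘ Q = K
Q^7 = K ∘ Q = G
The first power of Q equal to the identity is Q^7, so ord(Q) = 7.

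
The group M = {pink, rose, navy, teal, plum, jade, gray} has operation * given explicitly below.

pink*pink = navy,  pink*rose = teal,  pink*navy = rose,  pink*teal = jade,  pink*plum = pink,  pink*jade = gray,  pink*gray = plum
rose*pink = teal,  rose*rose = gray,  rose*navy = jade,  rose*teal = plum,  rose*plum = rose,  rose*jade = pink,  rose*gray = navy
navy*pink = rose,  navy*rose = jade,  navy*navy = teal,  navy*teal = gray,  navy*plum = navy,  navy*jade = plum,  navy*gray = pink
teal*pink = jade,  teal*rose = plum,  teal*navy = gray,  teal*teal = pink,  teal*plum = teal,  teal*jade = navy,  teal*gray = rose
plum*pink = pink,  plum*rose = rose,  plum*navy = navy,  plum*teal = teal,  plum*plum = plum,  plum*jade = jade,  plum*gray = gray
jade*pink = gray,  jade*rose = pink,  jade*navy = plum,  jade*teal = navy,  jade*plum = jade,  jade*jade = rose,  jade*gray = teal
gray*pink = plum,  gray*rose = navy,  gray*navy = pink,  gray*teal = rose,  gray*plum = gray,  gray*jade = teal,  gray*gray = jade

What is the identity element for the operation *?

The identity e satisfies e * x = x for all x, so its row in the table reproduces the column headers.
Row plum reads: pink, rose, navy, teal, plum, jade, gray — exactly the header order. So plum is the identity.

plum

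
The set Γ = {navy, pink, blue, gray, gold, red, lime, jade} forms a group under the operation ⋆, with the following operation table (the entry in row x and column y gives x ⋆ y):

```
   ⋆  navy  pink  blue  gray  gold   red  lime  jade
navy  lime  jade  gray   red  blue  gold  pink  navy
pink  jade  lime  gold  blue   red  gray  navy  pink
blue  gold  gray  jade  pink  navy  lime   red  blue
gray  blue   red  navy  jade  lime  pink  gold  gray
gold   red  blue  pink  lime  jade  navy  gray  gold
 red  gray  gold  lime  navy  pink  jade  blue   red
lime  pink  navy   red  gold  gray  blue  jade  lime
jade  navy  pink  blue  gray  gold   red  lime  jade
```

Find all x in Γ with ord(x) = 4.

Identity is jade. Compute the order of each non-identity element by repeated multiplication:
  navy: navy → lime → pink → jade  (order 4)
  pink: pink → lime → navy → jade  (order 4)
  blue: blue → jade  (order 2)
  gray: gray → jade  (order 2)
  gold: gold → jade  (order 2)
  red: red → jade  (order 2)
  lime: lime → jade  (order 2)
Elements of order 4: {navy, pink}.

{navy, pink}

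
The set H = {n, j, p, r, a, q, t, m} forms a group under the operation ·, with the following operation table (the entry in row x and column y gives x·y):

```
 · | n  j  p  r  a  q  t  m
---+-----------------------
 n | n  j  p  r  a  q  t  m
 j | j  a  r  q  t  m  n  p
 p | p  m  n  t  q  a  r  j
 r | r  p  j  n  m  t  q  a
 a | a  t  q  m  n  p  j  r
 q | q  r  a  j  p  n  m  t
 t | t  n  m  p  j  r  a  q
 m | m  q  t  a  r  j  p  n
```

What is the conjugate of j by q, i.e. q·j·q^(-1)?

t

The identity is n. In row q, the entry n sits in column q, so q^(-1) = q.
q·j = r
r·q = t
(Structurally, H here is isomorphic to the dihedral group D_4.)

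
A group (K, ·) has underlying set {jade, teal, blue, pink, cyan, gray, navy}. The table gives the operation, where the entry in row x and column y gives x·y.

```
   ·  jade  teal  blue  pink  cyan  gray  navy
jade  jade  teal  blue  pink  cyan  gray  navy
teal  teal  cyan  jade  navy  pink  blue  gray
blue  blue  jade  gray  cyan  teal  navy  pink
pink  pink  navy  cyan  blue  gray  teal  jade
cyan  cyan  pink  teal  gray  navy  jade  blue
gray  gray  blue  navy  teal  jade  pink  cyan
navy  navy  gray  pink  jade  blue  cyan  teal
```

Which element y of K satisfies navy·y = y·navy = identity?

First locate the identity: row jade matches the header, so jade is the identity.
Scan row navy for jade: navy·pink = jade. Hence navy^(-1) = pink.

pink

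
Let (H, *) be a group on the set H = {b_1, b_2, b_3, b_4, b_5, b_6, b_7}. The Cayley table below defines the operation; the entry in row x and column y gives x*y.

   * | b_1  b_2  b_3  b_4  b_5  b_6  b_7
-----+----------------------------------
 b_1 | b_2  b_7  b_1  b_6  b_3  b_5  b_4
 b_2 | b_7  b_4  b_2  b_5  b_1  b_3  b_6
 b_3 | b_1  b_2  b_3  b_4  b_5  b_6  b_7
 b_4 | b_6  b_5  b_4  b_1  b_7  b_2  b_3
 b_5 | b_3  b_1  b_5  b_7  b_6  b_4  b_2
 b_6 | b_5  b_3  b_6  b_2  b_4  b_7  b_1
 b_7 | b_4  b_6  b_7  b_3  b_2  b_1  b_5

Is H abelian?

Yes

Check whether the table is symmetric across its main diagonal.
Every entry (row x, col y) equals the entry (row y, col x), so H is abelian.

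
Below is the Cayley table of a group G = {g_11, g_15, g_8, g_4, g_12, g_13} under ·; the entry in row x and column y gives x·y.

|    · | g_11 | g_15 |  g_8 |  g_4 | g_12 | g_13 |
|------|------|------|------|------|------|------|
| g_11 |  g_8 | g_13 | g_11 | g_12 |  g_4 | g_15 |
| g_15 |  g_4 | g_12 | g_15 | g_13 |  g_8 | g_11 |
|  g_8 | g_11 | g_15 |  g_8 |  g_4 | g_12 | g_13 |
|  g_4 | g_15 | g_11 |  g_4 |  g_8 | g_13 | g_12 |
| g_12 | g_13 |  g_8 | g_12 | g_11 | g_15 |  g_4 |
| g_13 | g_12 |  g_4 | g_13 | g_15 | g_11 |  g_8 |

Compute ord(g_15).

The identity element is g_8 (its row matches the header).
g_15^1 = g_15
g_15^2 = g_15·g_15 = g_12
g_15^3 = g_12·g_15 = g_8
The first power of g_15 equal to the identity is g_15^3, so ord(g_15) = 3.

3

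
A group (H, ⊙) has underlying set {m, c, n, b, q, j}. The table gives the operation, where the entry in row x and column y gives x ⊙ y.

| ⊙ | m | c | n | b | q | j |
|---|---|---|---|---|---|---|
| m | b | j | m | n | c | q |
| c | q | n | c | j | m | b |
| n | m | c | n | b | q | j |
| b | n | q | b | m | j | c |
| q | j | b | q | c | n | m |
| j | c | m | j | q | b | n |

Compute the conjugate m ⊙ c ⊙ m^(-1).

The identity is n. In row m, the entry n sits in column b, so m^(-1) = b.
m ⊙ c = j
j ⊙ b = q

q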